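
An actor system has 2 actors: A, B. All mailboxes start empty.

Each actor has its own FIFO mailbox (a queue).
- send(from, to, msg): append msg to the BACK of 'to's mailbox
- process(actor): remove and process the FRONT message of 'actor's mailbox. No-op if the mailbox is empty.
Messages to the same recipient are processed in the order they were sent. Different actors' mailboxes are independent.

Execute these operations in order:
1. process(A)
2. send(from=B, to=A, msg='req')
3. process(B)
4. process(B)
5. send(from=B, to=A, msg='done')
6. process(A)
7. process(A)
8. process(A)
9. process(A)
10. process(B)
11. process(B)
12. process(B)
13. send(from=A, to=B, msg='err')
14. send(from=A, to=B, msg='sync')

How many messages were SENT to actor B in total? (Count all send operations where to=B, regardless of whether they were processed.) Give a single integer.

Answer: 2

Derivation:
After 1 (process(A)): A:[] B:[]
After 2 (send(from=B, to=A, msg='req')): A:[req] B:[]
After 3 (process(B)): A:[req] B:[]
After 4 (process(B)): A:[req] B:[]
After 5 (send(from=B, to=A, msg='done')): A:[req,done] B:[]
After 6 (process(A)): A:[done] B:[]
After 7 (process(A)): A:[] B:[]
After 8 (process(A)): A:[] B:[]
After 9 (process(A)): A:[] B:[]
After 10 (process(B)): A:[] B:[]
After 11 (process(B)): A:[] B:[]
After 12 (process(B)): A:[] B:[]
After 13 (send(from=A, to=B, msg='err')): A:[] B:[err]
After 14 (send(from=A, to=B, msg='sync')): A:[] B:[err,sync]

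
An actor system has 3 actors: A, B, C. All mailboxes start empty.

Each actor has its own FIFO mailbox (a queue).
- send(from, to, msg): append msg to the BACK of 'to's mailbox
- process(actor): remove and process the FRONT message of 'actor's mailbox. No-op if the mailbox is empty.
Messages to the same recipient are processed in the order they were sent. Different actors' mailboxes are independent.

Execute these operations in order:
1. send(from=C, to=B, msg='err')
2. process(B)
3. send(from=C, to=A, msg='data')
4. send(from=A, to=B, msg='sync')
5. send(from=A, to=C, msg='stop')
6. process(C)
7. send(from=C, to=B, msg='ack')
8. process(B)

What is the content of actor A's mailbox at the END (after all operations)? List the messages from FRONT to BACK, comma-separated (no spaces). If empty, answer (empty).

Answer: data

Derivation:
After 1 (send(from=C, to=B, msg='err')): A:[] B:[err] C:[]
After 2 (process(B)): A:[] B:[] C:[]
After 3 (send(from=C, to=A, msg='data')): A:[data] B:[] C:[]
After 4 (send(from=A, to=B, msg='sync')): A:[data] B:[sync] C:[]
After 5 (send(from=A, to=C, msg='stop')): A:[data] B:[sync] C:[stop]
After 6 (process(C)): A:[data] B:[sync] C:[]
After 7 (send(from=C, to=B, msg='ack')): A:[data] B:[sync,ack] C:[]
After 8 (process(B)): A:[data] B:[ack] C:[]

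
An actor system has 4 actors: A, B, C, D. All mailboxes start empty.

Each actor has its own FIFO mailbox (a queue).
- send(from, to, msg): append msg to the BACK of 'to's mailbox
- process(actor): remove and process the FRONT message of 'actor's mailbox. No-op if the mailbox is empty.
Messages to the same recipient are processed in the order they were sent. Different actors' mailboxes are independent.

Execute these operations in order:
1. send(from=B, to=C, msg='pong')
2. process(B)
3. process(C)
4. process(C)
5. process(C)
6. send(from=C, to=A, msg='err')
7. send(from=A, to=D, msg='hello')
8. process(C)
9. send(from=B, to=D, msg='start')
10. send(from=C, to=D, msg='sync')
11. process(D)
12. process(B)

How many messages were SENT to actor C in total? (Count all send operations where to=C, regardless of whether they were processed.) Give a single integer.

Answer: 1

Derivation:
After 1 (send(from=B, to=C, msg='pong')): A:[] B:[] C:[pong] D:[]
After 2 (process(B)): A:[] B:[] C:[pong] D:[]
After 3 (process(C)): A:[] B:[] C:[] D:[]
After 4 (process(C)): A:[] B:[] C:[] D:[]
After 5 (process(C)): A:[] B:[] C:[] D:[]
After 6 (send(from=C, to=A, msg='err')): A:[err] B:[] C:[] D:[]
After 7 (send(from=A, to=D, msg='hello')): A:[err] B:[] C:[] D:[hello]
After 8 (process(C)): A:[err] B:[] C:[] D:[hello]
After 9 (send(from=B, to=D, msg='start')): A:[err] B:[] C:[] D:[hello,start]
After 10 (send(from=C, to=D, msg='sync')): A:[err] B:[] C:[] D:[hello,start,sync]
After 11 (process(D)): A:[err] B:[] C:[] D:[start,sync]
After 12 (process(B)): A:[err] B:[] C:[] D:[start,sync]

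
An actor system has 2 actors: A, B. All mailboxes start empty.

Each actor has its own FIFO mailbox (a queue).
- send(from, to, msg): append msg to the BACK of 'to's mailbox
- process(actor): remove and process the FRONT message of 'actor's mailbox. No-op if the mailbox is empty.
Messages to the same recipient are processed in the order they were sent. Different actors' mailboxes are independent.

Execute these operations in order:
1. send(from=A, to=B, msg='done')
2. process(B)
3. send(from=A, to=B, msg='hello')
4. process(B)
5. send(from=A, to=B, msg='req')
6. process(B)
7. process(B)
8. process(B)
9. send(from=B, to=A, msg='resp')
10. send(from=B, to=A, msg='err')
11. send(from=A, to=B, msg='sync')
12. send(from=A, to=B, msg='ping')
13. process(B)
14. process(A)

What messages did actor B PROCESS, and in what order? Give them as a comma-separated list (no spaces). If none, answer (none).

After 1 (send(from=A, to=B, msg='done')): A:[] B:[done]
After 2 (process(B)): A:[] B:[]
After 3 (send(from=A, to=B, msg='hello')): A:[] B:[hello]
After 4 (process(B)): A:[] B:[]
After 5 (send(from=A, to=B, msg='req')): A:[] B:[req]
After 6 (process(B)): A:[] B:[]
After 7 (process(B)): A:[] B:[]
After 8 (process(B)): A:[] B:[]
After 9 (send(from=B, to=A, msg='resp')): A:[resp] B:[]
After 10 (send(from=B, to=A, msg='err')): A:[resp,err] B:[]
After 11 (send(from=A, to=B, msg='sync')): A:[resp,err] B:[sync]
After 12 (send(from=A, to=B, msg='ping')): A:[resp,err] B:[sync,ping]
After 13 (process(B)): A:[resp,err] B:[ping]
After 14 (process(A)): A:[err] B:[ping]

Answer: done,hello,req,sync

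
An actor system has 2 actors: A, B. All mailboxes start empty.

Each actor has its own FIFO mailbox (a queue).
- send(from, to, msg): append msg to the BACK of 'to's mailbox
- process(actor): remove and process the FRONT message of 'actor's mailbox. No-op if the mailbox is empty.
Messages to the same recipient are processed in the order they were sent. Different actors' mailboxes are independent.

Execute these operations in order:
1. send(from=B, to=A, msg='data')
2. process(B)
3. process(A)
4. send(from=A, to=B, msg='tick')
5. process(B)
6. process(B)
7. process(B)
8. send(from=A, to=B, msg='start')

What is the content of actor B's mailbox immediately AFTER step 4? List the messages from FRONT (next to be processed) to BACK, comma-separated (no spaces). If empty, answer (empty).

After 1 (send(from=B, to=A, msg='data')): A:[data] B:[]
After 2 (process(B)): A:[data] B:[]
After 3 (process(A)): A:[] B:[]
After 4 (send(from=A, to=B, msg='tick')): A:[] B:[tick]

tick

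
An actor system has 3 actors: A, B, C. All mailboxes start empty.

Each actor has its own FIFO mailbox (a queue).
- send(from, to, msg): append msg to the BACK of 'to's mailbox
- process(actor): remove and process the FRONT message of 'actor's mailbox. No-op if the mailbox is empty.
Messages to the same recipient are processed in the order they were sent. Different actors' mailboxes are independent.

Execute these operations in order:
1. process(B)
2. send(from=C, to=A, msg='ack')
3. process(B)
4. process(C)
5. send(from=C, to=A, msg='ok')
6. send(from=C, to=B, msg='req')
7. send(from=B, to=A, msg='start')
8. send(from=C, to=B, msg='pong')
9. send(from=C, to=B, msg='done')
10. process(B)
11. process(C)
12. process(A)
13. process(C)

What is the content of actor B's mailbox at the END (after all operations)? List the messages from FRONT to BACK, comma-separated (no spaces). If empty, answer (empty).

Answer: pong,done

Derivation:
After 1 (process(B)): A:[] B:[] C:[]
After 2 (send(from=C, to=A, msg='ack')): A:[ack] B:[] C:[]
After 3 (process(B)): A:[ack] B:[] C:[]
After 4 (process(C)): A:[ack] B:[] C:[]
After 5 (send(from=C, to=A, msg='ok')): A:[ack,ok] B:[] C:[]
After 6 (send(from=C, to=B, msg='req')): A:[ack,ok] B:[req] C:[]
After 7 (send(from=B, to=A, msg='start')): A:[ack,ok,start] B:[req] C:[]
After 8 (send(from=C, to=B, msg='pong')): A:[ack,ok,start] B:[req,pong] C:[]
After 9 (send(from=C, to=B, msg='done')): A:[ack,ok,start] B:[req,pong,done] C:[]
After 10 (process(B)): A:[ack,ok,start] B:[pong,done] C:[]
After 11 (process(C)): A:[ack,ok,start] B:[pong,done] C:[]
After 12 (process(A)): A:[ok,start] B:[pong,done] C:[]
After 13 (process(C)): A:[ok,start] B:[pong,done] C:[]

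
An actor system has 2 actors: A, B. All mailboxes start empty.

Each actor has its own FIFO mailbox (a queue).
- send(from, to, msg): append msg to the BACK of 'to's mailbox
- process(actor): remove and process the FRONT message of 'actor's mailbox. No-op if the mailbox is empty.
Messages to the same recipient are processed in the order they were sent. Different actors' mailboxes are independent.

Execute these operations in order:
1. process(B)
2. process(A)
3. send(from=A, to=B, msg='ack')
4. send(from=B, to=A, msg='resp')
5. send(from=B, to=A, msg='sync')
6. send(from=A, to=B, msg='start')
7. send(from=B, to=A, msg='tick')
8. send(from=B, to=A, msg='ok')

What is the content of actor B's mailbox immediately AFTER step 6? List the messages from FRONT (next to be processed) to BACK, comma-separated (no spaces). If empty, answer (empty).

After 1 (process(B)): A:[] B:[]
After 2 (process(A)): A:[] B:[]
After 3 (send(from=A, to=B, msg='ack')): A:[] B:[ack]
After 4 (send(from=B, to=A, msg='resp')): A:[resp] B:[ack]
After 5 (send(from=B, to=A, msg='sync')): A:[resp,sync] B:[ack]
After 6 (send(from=A, to=B, msg='start')): A:[resp,sync] B:[ack,start]

ack,start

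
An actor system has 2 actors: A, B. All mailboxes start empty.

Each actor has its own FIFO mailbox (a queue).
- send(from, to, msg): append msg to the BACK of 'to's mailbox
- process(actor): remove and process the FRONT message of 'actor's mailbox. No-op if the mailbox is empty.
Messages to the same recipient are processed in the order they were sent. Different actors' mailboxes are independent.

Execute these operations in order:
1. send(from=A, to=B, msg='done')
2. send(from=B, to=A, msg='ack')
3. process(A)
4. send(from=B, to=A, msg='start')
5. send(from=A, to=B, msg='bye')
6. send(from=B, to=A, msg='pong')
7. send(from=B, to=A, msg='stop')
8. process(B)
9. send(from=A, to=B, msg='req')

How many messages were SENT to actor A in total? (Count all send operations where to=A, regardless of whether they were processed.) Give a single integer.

Answer: 4

Derivation:
After 1 (send(from=A, to=B, msg='done')): A:[] B:[done]
After 2 (send(from=B, to=A, msg='ack')): A:[ack] B:[done]
After 3 (process(A)): A:[] B:[done]
After 4 (send(from=B, to=A, msg='start')): A:[start] B:[done]
After 5 (send(from=A, to=B, msg='bye')): A:[start] B:[done,bye]
After 6 (send(from=B, to=A, msg='pong')): A:[start,pong] B:[done,bye]
After 7 (send(from=B, to=A, msg='stop')): A:[start,pong,stop] B:[done,bye]
After 8 (process(B)): A:[start,pong,stop] B:[bye]
After 9 (send(from=A, to=B, msg='req')): A:[start,pong,stop] B:[bye,req]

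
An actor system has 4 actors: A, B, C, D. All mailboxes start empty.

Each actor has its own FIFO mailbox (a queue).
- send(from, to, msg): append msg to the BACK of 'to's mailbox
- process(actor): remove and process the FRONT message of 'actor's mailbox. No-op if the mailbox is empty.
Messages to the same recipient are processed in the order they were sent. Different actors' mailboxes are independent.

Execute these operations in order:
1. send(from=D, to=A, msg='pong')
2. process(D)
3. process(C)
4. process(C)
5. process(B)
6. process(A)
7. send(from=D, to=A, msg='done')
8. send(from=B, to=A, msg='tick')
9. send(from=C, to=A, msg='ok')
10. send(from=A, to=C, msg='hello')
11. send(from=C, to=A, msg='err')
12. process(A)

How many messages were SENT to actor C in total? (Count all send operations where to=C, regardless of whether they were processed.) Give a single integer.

After 1 (send(from=D, to=A, msg='pong')): A:[pong] B:[] C:[] D:[]
After 2 (process(D)): A:[pong] B:[] C:[] D:[]
After 3 (process(C)): A:[pong] B:[] C:[] D:[]
After 4 (process(C)): A:[pong] B:[] C:[] D:[]
After 5 (process(B)): A:[pong] B:[] C:[] D:[]
After 6 (process(A)): A:[] B:[] C:[] D:[]
After 7 (send(from=D, to=A, msg='done')): A:[done] B:[] C:[] D:[]
After 8 (send(from=B, to=A, msg='tick')): A:[done,tick] B:[] C:[] D:[]
After 9 (send(from=C, to=A, msg='ok')): A:[done,tick,ok] B:[] C:[] D:[]
After 10 (send(from=A, to=C, msg='hello')): A:[done,tick,ok] B:[] C:[hello] D:[]
After 11 (send(from=C, to=A, msg='err')): A:[done,tick,ok,err] B:[] C:[hello] D:[]
After 12 (process(A)): A:[tick,ok,err] B:[] C:[hello] D:[]

Answer: 1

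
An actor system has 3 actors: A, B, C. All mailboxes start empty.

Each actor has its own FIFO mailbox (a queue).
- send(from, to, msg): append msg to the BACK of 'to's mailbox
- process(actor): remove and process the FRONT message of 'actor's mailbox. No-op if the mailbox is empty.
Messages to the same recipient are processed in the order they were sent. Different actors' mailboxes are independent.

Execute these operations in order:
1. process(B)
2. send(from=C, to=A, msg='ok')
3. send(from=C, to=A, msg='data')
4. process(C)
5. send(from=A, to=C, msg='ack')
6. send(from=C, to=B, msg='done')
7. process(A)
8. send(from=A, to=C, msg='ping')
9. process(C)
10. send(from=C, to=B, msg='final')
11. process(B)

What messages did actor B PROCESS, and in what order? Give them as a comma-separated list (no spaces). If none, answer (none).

After 1 (process(B)): A:[] B:[] C:[]
After 2 (send(from=C, to=A, msg='ok')): A:[ok] B:[] C:[]
After 3 (send(from=C, to=A, msg='data')): A:[ok,data] B:[] C:[]
After 4 (process(C)): A:[ok,data] B:[] C:[]
After 5 (send(from=A, to=C, msg='ack')): A:[ok,data] B:[] C:[ack]
After 6 (send(from=C, to=B, msg='done')): A:[ok,data] B:[done] C:[ack]
After 7 (process(A)): A:[data] B:[done] C:[ack]
After 8 (send(from=A, to=C, msg='ping')): A:[data] B:[done] C:[ack,ping]
After 9 (process(C)): A:[data] B:[done] C:[ping]
After 10 (send(from=C, to=B, msg='final')): A:[data] B:[done,final] C:[ping]
After 11 (process(B)): A:[data] B:[final] C:[ping]

Answer: done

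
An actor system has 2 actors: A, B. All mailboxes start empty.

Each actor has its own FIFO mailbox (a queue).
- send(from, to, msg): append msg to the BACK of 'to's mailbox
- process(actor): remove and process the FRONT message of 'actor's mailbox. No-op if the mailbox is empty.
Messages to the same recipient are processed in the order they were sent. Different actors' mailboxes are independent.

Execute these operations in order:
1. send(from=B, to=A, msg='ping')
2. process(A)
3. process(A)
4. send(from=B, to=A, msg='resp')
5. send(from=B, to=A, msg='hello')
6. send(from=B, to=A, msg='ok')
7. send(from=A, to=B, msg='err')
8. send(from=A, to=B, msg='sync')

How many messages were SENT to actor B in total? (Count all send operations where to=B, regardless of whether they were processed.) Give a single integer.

Answer: 2

Derivation:
After 1 (send(from=B, to=A, msg='ping')): A:[ping] B:[]
After 2 (process(A)): A:[] B:[]
After 3 (process(A)): A:[] B:[]
After 4 (send(from=B, to=A, msg='resp')): A:[resp] B:[]
After 5 (send(from=B, to=A, msg='hello')): A:[resp,hello] B:[]
After 6 (send(from=B, to=A, msg='ok')): A:[resp,hello,ok] B:[]
After 7 (send(from=A, to=B, msg='err')): A:[resp,hello,ok] B:[err]
After 8 (send(from=A, to=B, msg='sync')): A:[resp,hello,ok] B:[err,sync]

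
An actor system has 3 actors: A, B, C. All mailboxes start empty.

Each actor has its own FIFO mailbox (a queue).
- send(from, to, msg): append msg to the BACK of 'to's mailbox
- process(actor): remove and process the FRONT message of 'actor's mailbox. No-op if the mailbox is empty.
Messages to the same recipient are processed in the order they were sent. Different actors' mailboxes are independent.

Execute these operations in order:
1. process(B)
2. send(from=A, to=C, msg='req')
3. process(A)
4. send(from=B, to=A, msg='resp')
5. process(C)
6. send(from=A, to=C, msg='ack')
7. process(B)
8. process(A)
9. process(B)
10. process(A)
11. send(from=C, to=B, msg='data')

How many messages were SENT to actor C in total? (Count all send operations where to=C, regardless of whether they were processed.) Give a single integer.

After 1 (process(B)): A:[] B:[] C:[]
After 2 (send(from=A, to=C, msg='req')): A:[] B:[] C:[req]
After 3 (process(A)): A:[] B:[] C:[req]
After 4 (send(from=B, to=A, msg='resp')): A:[resp] B:[] C:[req]
After 5 (process(C)): A:[resp] B:[] C:[]
After 6 (send(from=A, to=C, msg='ack')): A:[resp] B:[] C:[ack]
After 7 (process(B)): A:[resp] B:[] C:[ack]
After 8 (process(A)): A:[] B:[] C:[ack]
After 9 (process(B)): A:[] B:[] C:[ack]
After 10 (process(A)): A:[] B:[] C:[ack]
After 11 (send(from=C, to=B, msg='data')): A:[] B:[data] C:[ack]

Answer: 2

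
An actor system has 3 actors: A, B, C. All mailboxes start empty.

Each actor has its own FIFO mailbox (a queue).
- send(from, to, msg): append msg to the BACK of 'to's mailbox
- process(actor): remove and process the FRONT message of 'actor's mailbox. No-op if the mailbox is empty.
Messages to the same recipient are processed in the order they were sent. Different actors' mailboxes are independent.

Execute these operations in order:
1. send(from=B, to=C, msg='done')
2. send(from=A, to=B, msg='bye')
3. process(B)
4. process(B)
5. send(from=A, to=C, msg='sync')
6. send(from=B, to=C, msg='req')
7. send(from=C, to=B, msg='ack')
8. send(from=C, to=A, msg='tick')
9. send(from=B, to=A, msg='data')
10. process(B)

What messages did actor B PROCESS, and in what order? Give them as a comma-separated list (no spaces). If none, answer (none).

After 1 (send(from=B, to=C, msg='done')): A:[] B:[] C:[done]
After 2 (send(from=A, to=B, msg='bye')): A:[] B:[bye] C:[done]
After 3 (process(B)): A:[] B:[] C:[done]
After 4 (process(B)): A:[] B:[] C:[done]
After 5 (send(from=A, to=C, msg='sync')): A:[] B:[] C:[done,sync]
After 6 (send(from=B, to=C, msg='req')): A:[] B:[] C:[done,sync,req]
After 7 (send(from=C, to=B, msg='ack')): A:[] B:[ack] C:[done,sync,req]
After 8 (send(from=C, to=A, msg='tick')): A:[tick] B:[ack] C:[done,sync,req]
After 9 (send(from=B, to=A, msg='data')): A:[tick,data] B:[ack] C:[done,sync,req]
After 10 (process(B)): A:[tick,data] B:[] C:[done,sync,req]

Answer: bye,ack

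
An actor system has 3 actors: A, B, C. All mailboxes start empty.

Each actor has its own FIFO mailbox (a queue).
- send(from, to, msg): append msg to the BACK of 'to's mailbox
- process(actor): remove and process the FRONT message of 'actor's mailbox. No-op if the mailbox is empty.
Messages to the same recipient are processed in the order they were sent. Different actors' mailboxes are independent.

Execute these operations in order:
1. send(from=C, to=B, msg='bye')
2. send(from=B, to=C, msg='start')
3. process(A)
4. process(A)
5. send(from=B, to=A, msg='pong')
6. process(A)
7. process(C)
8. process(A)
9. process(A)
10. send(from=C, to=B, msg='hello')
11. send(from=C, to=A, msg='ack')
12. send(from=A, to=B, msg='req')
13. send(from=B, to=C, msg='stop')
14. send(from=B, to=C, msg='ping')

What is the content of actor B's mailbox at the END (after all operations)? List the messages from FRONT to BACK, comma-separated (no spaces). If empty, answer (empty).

Answer: bye,hello,req

Derivation:
After 1 (send(from=C, to=B, msg='bye')): A:[] B:[bye] C:[]
After 2 (send(from=B, to=C, msg='start')): A:[] B:[bye] C:[start]
After 3 (process(A)): A:[] B:[bye] C:[start]
After 4 (process(A)): A:[] B:[bye] C:[start]
After 5 (send(from=B, to=A, msg='pong')): A:[pong] B:[bye] C:[start]
After 6 (process(A)): A:[] B:[bye] C:[start]
After 7 (process(C)): A:[] B:[bye] C:[]
After 8 (process(A)): A:[] B:[bye] C:[]
After 9 (process(A)): A:[] B:[bye] C:[]
After 10 (send(from=C, to=B, msg='hello')): A:[] B:[bye,hello] C:[]
After 11 (send(from=C, to=A, msg='ack')): A:[ack] B:[bye,hello] C:[]
After 12 (send(from=A, to=B, msg='req')): A:[ack] B:[bye,hello,req] C:[]
After 13 (send(from=B, to=C, msg='stop')): A:[ack] B:[bye,hello,req] C:[stop]
After 14 (send(from=B, to=C, msg='ping')): A:[ack] B:[bye,hello,req] C:[stop,ping]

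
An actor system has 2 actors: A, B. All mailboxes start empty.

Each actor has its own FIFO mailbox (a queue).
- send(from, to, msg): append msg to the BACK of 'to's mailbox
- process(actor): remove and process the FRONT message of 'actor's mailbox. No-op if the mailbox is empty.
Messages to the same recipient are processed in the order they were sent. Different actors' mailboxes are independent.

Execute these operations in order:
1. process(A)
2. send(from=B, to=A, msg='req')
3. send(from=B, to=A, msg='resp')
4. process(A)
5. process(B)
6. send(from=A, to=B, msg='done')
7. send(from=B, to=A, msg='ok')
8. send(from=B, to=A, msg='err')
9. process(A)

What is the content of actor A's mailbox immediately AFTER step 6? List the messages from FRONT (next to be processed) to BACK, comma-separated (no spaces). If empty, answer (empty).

After 1 (process(A)): A:[] B:[]
After 2 (send(from=B, to=A, msg='req')): A:[req] B:[]
After 3 (send(from=B, to=A, msg='resp')): A:[req,resp] B:[]
After 4 (process(A)): A:[resp] B:[]
After 5 (process(B)): A:[resp] B:[]
After 6 (send(from=A, to=B, msg='done')): A:[resp] B:[done]

resp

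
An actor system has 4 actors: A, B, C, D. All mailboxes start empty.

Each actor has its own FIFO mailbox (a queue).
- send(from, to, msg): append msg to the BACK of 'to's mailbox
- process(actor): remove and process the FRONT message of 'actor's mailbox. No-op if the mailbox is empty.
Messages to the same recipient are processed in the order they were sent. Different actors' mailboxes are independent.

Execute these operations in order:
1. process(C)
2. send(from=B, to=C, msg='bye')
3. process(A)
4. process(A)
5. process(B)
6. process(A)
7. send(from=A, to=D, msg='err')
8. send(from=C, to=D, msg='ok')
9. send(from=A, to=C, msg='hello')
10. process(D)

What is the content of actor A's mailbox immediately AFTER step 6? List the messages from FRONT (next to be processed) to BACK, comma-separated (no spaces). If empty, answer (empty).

After 1 (process(C)): A:[] B:[] C:[] D:[]
After 2 (send(from=B, to=C, msg='bye')): A:[] B:[] C:[bye] D:[]
After 3 (process(A)): A:[] B:[] C:[bye] D:[]
After 4 (process(A)): A:[] B:[] C:[bye] D:[]
After 5 (process(B)): A:[] B:[] C:[bye] D:[]
After 6 (process(A)): A:[] B:[] C:[bye] D:[]

(empty)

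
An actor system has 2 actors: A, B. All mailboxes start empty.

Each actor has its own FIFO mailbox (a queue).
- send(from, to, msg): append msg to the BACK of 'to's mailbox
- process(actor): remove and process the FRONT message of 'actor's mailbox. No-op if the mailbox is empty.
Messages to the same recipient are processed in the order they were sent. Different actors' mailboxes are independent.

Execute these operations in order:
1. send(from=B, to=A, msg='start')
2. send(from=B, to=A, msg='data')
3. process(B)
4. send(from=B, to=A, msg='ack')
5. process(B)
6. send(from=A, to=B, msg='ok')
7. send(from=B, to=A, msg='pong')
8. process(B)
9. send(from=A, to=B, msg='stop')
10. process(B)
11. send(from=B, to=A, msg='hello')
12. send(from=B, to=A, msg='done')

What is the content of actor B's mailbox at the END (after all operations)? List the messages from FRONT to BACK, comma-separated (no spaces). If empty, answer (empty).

Answer: (empty)

Derivation:
After 1 (send(from=B, to=A, msg='start')): A:[start] B:[]
After 2 (send(from=B, to=A, msg='data')): A:[start,data] B:[]
After 3 (process(B)): A:[start,data] B:[]
After 4 (send(from=B, to=A, msg='ack')): A:[start,data,ack] B:[]
After 5 (process(B)): A:[start,data,ack] B:[]
After 6 (send(from=A, to=B, msg='ok')): A:[start,data,ack] B:[ok]
After 7 (send(from=B, to=A, msg='pong')): A:[start,data,ack,pong] B:[ok]
After 8 (process(B)): A:[start,data,ack,pong] B:[]
After 9 (send(from=A, to=B, msg='stop')): A:[start,data,ack,pong] B:[stop]
After 10 (process(B)): A:[start,data,ack,pong] B:[]
After 11 (send(from=B, to=A, msg='hello')): A:[start,data,ack,pong,hello] B:[]
After 12 (send(from=B, to=A, msg='done')): A:[start,data,ack,pong,hello,done] B:[]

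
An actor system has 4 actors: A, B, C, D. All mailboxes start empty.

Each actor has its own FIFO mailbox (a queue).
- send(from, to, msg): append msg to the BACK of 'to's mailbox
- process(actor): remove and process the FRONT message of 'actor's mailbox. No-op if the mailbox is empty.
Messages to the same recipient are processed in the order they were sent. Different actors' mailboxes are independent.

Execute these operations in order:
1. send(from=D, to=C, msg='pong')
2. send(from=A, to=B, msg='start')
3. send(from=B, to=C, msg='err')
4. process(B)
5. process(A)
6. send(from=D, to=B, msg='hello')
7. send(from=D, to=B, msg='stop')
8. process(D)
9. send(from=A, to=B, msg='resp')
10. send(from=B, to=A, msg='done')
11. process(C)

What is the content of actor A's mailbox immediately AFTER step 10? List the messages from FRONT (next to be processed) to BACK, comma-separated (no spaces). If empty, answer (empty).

After 1 (send(from=D, to=C, msg='pong')): A:[] B:[] C:[pong] D:[]
After 2 (send(from=A, to=B, msg='start')): A:[] B:[start] C:[pong] D:[]
After 3 (send(from=B, to=C, msg='err')): A:[] B:[start] C:[pong,err] D:[]
After 4 (process(B)): A:[] B:[] C:[pong,err] D:[]
After 5 (process(A)): A:[] B:[] C:[pong,err] D:[]
After 6 (send(from=D, to=B, msg='hello')): A:[] B:[hello] C:[pong,err] D:[]
After 7 (send(from=D, to=B, msg='stop')): A:[] B:[hello,stop] C:[pong,err] D:[]
After 8 (process(D)): A:[] B:[hello,stop] C:[pong,err] D:[]
After 9 (send(from=A, to=B, msg='resp')): A:[] B:[hello,stop,resp] C:[pong,err] D:[]
After 10 (send(from=B, to=A, msg='done')): A:[done] B:[hello,stop,resp] C:[pong,err] D:[]

done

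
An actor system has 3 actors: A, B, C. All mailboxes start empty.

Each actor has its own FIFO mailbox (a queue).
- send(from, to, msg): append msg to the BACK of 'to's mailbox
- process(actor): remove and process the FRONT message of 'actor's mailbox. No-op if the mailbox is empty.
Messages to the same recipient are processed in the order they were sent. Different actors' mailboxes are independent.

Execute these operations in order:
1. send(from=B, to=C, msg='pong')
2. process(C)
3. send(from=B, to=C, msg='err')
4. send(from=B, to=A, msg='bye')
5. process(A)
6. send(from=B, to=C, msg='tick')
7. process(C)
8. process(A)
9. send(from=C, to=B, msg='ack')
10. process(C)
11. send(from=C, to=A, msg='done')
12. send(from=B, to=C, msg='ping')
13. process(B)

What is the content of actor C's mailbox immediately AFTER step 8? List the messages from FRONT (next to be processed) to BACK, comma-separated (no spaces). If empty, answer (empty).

After 1 (send(from=B, to=C, msg='pong')): A:[] B:[] C:[pong]
After 2 (process(C)): A:[] B:[] C:[]
After 3 (send(from=B, to=C, msg='err')): A:[] B:[] C:[err]
After 4 (send(from=B, to=A, msg='bye')): A:[bye] B:[] C:[err]
After 5 (process(A)): A:[] B:[] C:[err]
After 6 (send(from=B, to=C, msg='tick')): A:[] B:[] C:[err,tick]
After 7 (process(C)): A:[] B:[] C:[tick]
After 8 (process(A)): A:[] B:[] C:[tick]

tick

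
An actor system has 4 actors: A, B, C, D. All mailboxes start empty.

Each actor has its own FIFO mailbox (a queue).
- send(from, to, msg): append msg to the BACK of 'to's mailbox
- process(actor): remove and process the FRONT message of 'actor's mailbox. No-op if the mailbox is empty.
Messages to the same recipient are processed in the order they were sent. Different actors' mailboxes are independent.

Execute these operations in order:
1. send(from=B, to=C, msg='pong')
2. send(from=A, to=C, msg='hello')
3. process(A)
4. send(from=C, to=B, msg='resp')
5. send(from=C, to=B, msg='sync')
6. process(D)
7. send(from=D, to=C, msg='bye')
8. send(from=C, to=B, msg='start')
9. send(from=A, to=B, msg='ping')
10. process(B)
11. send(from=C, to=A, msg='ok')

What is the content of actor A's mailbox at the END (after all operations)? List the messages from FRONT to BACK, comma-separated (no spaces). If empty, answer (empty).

After 1 (send(from=B, to=C, msg='pong')): A:[] B:[] C:[pong] D:[]
After 2 (send(from=A, to=C, msg='hello')): A:[] B:[] C:[pong,hello] D:[]
After 3 (process(A)): A:[] B:[] C:[pong,hello] D:[]
After 4 (send(from=C, to=B, msg='resp')): A:[] B:[resp] C:[pong,hello] D:[]
After 5 (send(from=C, to=B, msg='sync')): A:[] B:[resp,sync] C:[pong,hello] D:[]
After 6 (process(D)): A:[] B:[resp,sync] C:[pong,hello] D:[]
After 7 (send(from=D, to=C, msg='bye')): A:[] B:[resp,sync] C:[pong,hello,bye] D:[]
After 8 (send(from=C, to=B, msg='start')): A:[] B:[resp,sync,start] C:[pong,hello,bye] D:[]
After 9 (send(from=A, to=B, msg='ping')): A:[] B:[resp,sync,start,ping] C:[pong,hello,bye] D:[]
After 10 (process(B)): A:[] B:[sync,start,ping] C:[pong,hello,bye] D:[]
After 11 (send(from=C, to=A, msg='ok')): A:[ok] B:[sync,start,ping] C:[pong,hello,bye] D:[]

Answer: ok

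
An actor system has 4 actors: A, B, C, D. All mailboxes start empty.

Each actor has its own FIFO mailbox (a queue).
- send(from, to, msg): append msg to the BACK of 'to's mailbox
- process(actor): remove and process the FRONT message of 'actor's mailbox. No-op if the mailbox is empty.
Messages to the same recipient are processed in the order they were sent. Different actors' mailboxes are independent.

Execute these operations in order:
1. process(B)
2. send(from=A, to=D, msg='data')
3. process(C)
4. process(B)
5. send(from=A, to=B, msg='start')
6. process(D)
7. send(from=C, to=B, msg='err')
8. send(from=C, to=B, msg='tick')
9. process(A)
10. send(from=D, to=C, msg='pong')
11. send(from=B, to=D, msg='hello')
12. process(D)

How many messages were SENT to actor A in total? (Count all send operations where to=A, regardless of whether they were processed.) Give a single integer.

After 1 (process(B)): A:[] B:[] C:[] D:[]
After 2 (send(from=A, to=D, msg='data')): A:[] B:[] C:[] D:[data]
After 3 (process(C)): A:[] B:[] C:[] D:[data]
After 4 (process(B)): A:[] B:[] C:[] D:[data]
After 5 (send(from=A, to=B, msg='start')): A:[] B:[start] C:[] D:[data]
After 6 (process(D)): A:[] B:[start] C:[] D:[]
After 7 (send(from=C, to=B, msg='err')): A:[] B:[start,err] C:[] D:[]
After 8 (send(from=C, to=B, msg='tick')): A:[] B:[start,err,tick] C:[] D:[]
After 9 (process(A)): A:[] B:[start,err,tick] C:[] D:[]
After 10 (send(from=D, to=C, msg='pong')): A:[] B:[start,err,tick] C:[pong] D:[]
After 11 (send(from=B, to=D, msg='hello')): A:[] B:[start,err,tick] C:[pong] D:[hello]
After 12 (process(D)): A:[] B:[start,err,tick] C:[pong] D:[]

Answer: 0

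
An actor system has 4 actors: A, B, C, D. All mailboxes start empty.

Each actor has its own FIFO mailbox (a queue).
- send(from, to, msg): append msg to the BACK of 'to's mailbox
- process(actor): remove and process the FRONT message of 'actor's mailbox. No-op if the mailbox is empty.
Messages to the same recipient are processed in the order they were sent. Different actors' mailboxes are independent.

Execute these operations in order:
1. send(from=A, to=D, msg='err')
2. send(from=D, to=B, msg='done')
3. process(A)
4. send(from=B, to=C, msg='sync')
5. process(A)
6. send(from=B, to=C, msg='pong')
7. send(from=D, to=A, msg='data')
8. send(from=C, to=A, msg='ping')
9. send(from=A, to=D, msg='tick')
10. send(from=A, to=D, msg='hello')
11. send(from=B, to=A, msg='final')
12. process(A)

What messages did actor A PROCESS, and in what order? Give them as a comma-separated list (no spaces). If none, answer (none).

Answer: data

Derivation:
After 1 (send(from=A, to=D, msg='err')): A:[] B:[] C:[] D:[err]
After 2 (send(from=D, to=B, msg='done')): A:[] B:[done] C:[] D:[err]
After 3 (process(A)): A:[] B:[done] C:[] D:[err]
After 4 (send(from=B, to=C, msg='sync')): A:[] B:[done] C:[sync] D:[err]
After 5 (process(A)): A:[] B:[done] C:[sync] D:[err]
After 6 (send(from=B, to=C, msg='pong')): A:[] B:[done] C:[sync,pong] D:[err]
After 7 (send(from=D, to=A, msg='data')): A:[data] B:[done] C:[sync,pong] D:[err]
After 8 (send(from=C, to=A, msg='ping')): A:[data,ping] B:[done] C:[sync,pong] D:[err]
After 9 (send(from=A, to=D, msg='tick')): A:[data,ping] B:[done] C:[sync,pong] D:[err,tick]
After 10 (send(from=A, to=D, msg='hello')): A:[data,ping] B:[done] C:[sync,pong] D:[err,tick,hello]
After 11 (send(from=B, to=A, msg='final')): A:[data,ping,final] B:[done] C:[sync,pong] D:[err,tick,hello]
After 12 (process(A)): A:[ping,final] B:[done] C:[sync,pong] D:[err,tick,hello]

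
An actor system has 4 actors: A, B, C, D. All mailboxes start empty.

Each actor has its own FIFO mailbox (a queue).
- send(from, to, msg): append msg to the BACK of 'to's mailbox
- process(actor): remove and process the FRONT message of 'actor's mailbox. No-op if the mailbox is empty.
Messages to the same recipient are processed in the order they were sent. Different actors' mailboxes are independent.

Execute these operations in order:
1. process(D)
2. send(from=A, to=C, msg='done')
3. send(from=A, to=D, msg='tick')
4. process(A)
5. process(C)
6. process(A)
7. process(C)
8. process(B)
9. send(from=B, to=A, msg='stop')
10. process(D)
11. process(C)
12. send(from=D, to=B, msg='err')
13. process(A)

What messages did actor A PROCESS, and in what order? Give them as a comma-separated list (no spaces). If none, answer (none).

Answer: stop

Derivation:
After 1 (process(D)): A:[] B:[] C:[] D:[]
After 2 (send(from=A, to=C, msg='done')): A:[] B:[] C:[done] D:[]
After 3 (send(from=A, to=D, msg='tick')): A:[] B:[] C:[done] D:[tick]
After 4 (process(A)): A:[] B:[] C:[done] D:[tick]
After 5 (process(C)): A:[] B:[] C:[] D:[tick]
After 6 (process(A)): A:[] B:[] C:[] D:[tick]
After 7 (process(C)): A:[] B:[] C:[] D:[tick]
After 8 (process(B)): A:[] B:[] C:[] D:[tick]
After 9 (send(from=B, to=A, msg='stop')): A:[stop] B:[] C:[] D:[tick]
After 10 (process(D)): A:[stop] B:[] C:[] D:[]
After 11 (process(C)): A:[stop] B:[] C:[] D:[]
After 12 (send(from=D, to=B, msg='err')): A:[stop] B:[err] C:[] D:[]
After 13 (process(A)): A:[] B:[err] C:[] D:[]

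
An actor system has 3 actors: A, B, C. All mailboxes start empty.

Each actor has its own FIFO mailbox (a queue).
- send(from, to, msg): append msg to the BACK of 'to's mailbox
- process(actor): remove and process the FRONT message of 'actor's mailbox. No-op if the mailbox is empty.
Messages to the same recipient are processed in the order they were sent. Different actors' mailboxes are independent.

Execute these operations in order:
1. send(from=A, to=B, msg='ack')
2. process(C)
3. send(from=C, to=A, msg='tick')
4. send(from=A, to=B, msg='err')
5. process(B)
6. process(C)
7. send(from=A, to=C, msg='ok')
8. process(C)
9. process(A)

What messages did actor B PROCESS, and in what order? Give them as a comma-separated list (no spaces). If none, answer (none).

Answer: ack

Derivation:
After 1 (send(from=A, to=B, msg='ack')): A:[] B:[ack] C:[]
After 2 (process(C)): A:[] B:[ack] C:[]
After 3 (send(from=C, to=A, msg='tick')): A:[tick] B:[ack] C:[]
After 4 (send(from=A, to=B, msg='err')): A:[tick] B:[ack,err] C:[]
After 5 (process(B)): A:[tick] B:[err] C:[]
After 6 (process(C)): A:[tick] B:[err] C:[]
After 7 (send(from=A, to=C, msg='ok')): A:[tick] B:[err] C:[ok]
After 8 (process(C)): A:[tick] B:[err] C:[]
After 9 (process(A)): A:[] B:[err] C:[]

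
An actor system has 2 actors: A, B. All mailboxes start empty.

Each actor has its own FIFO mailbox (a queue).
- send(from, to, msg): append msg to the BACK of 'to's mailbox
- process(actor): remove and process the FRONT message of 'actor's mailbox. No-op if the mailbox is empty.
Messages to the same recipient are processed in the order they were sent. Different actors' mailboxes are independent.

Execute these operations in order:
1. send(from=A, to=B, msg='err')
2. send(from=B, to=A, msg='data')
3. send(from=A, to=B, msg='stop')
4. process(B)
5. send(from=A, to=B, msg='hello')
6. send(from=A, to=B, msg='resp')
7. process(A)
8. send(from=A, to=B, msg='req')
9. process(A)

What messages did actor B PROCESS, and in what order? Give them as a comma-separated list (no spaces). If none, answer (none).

After 1 (send(from=A, to=B, msg='err')): A:[] B:[err]
After 2 (send(from=B, to=A, msg='data')): A:[data] B:[err]
After 3 (send(from=A, to=B, msg='stop')): A:[data] B:[err,stop]
After 4 (process(B)): A:[data] B:[stop]
After 5 (send(from=A, to=B, msg='hello')): A:[data] B:[stop,hello]
After 6 (send(from=A, to=B, msg='resp')): A:[data] B:[stop,hello,resp]
After 7 (process(A)): A:[] B:[stop,hello,resp]
After 8 (send(from=A, to=B, msg='req')): A:[] B:[stop,hello,resp,req]
After 9 (process(A)): A:[] B:[stop,hello,resp,req]

Answer: err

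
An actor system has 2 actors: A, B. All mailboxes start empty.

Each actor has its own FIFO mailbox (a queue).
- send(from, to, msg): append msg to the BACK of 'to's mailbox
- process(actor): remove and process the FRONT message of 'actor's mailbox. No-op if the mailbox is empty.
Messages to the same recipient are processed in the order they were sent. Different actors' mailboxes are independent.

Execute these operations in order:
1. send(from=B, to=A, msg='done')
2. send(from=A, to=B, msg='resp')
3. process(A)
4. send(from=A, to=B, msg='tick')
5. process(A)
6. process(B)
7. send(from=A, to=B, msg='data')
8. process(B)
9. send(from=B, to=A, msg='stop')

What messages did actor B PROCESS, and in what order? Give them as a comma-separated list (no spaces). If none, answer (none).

After 1 (send(from=B, to=A, msg='done')): A:[done] B:[]
After 2 (send(from=A, to=B, msg='resp')): A:[done] B:[resp]
After 3 (process(A)): A:[] B:[resp]
After 4 (send(from=A, to=B, msg='tick')): A:[] B:[resp,tick]
After 5 (process(A)): A:[] B:[resp,tick]
After 6 (process(B)): A:[] B:[tick]
After 7 (send(from=A, to=B, msg='data')): A:[] B:[tick,data]
After 8 (process(B)): A:[] B:[data]
After 9 (send(from=B, to=A, msg='stop')): A:[stop] B:[data]

Answer: resp,tick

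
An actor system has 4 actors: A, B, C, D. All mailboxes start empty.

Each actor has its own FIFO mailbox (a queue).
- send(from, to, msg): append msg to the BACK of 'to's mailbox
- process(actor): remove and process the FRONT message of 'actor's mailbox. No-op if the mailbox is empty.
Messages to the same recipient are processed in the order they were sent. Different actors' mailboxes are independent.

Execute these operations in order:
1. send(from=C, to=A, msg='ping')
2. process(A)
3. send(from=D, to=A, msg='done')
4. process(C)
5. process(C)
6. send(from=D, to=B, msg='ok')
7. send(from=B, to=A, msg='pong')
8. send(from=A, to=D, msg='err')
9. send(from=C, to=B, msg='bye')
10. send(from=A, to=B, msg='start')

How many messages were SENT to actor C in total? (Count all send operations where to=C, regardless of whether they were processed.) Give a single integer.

After 1 (send(from=C, to=A, msg='ping')): A:[ping] B:[] C:[] D:[]
After 2 (process(A)): A:[] B:[] C:[] D:[]
After 3 (send(from=D, to=A, msg='done')): A:[done] B:[] C:[] D:[]
After 4 (process(C)): A:[done] B:[] C:[] D:[]
After 5 (process(C)): A:[done] B:[] C:[] D:[]
After 6 (send(from=D, to=B, msg='ok')): A:[done] B:[ok] C:[] D:[]
After 7 (send(from=B, to=A, msg='pong')): A:[done,pong] B:[ok] C:[] D:[]
After 8 (send(from=A, to=D, msg='err')): A:[done,pong] B:[ok] C:[] D:[err]
After 9 (send(from=C, to=B, msg='bye')): A:[done,pong] B:[ok,bye] C:[] D:[err]
After 10 (send(from=A, to=B, msg='start')): A:[done,pong] B:[ok,bye,start] C:[] D:[err]

Answer: 0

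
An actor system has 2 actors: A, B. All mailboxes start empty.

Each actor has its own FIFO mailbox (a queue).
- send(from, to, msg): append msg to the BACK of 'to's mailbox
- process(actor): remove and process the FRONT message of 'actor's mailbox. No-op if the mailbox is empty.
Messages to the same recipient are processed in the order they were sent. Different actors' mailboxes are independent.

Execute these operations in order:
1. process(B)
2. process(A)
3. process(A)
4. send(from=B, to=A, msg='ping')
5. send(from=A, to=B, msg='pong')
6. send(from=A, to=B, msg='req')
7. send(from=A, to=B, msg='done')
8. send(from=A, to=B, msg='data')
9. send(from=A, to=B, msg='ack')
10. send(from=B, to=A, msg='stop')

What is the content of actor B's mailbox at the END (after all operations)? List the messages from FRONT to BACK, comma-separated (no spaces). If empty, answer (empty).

After 1 (process(B)): A:[] B:[]
After 2 (process(A)): A:[] B:[]
After 3 (process(A)): A:[] B:[]
After 4 (send(from=B, to=A, msg='ping')): A:[ping] B:[]
After 5 (send(from=A, to=B, msg='pong')): A:[ping] B:[pong]
After 6 (send(from=A, to=B, msg='req')): A:[ping] B:[pong,req]
After 7 (send(from=A, to=B, msg='done')): A:[ping] B:[pong,req,done]
After 8 (send(from=A, to=B, msg='data')): A:[ping] B:[pong,req,done,data]
After 9 (send(from=A, to=B, msg='ack')): A:[ping] B:[pong,req,done,data,ack]
After 10 (send(from=B, to=A, msg='stop')): A:[ping,stop] B:[pong,req,done,data,ack]

Answer: pong,req,done,data,ack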